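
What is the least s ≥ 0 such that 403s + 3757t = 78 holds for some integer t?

168

Euclid: 3757 = 9·403 + 130; 403 = 3·130 + 13; 130 = 10·13 + 0 → gcd = 13; 78 = 13·6.
Back-substitution yields 403·(28) + 3757·(-3) = 13, so one solution is s = 28·6 = 168, t = -3·6 = -18.
Solutions in s differ by 3757/13 = 289; the one in [0, 289) is 168 mod 289 = 168.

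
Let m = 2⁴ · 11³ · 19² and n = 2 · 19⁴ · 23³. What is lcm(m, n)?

33767269966672

max exponent per prime: 2⁴ · 11³ · 19⁴ · 23³ = 33767269966672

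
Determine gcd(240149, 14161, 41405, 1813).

gcd(240149, 14161): 240149 = 16·14161 + 13573; 14161 = 1·13573 + 588; 13573 = 23·588 + 49; 588 = 12·49 + 0 → 49
gcd(49, 41405): 41405 = 845·49 + 0 → 49
gcd(49, 1813): 1813 = 37·49 + 0 → 49

49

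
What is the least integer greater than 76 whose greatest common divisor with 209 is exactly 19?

Multiples of 19 above 76: 19·5, 19·6, … . Need the cofactor coprime to 209/19 = 11.
Checking s = 5, 6, … the first with gcd(s, 11) = 1 is s = 5, giving 95.

95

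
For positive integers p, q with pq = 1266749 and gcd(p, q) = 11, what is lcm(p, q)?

115159

Since gcd(p,q)·lcm(p,q) = pq, lcm = 1266749/11 = 115159.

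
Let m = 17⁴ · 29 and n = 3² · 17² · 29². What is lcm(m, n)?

632170449

max exponent per prime: 3² · 17⁴ · 29² = 632170449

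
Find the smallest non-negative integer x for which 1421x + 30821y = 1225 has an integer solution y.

131

Reduce mod 30821: 1421x ≡ 1225 (mod 30821). With g = gcd(1421, 30821) = 49 dividing 1225, divide through: 29x ≡ 25 (mod 629).
Since gcd(29, 629) = 1, x ≡ 25·(29)⁻¹ ≡ 131 (mod 629). Smallest non-negative: 131.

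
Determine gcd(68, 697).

17

68 = 2² · 17
697 = 17 · 41
Common: 17 = 17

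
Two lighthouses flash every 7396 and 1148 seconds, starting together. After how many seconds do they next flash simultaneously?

2122652

7396 = 2² · 43²; 1148 = 2² · 7 · 41
max exponents: 2² · 7 · 41 · 43² = 2122652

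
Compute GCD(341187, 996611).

539

341187 = 3 · 7² · 11 · 211
996611 = 7² · 11 · 43²
Common: 7² · 11 = 539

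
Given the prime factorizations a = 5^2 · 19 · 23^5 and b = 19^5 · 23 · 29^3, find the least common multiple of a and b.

9717201023055631825

max exponent per prime: 5^2 · 19^5 · 23^5 · 29^3 = 9717201023055631825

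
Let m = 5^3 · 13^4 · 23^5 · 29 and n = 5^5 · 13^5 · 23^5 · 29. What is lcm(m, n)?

max exponent per prime: 5^5 · 13^5 · 23^5 · 29 = 216572824823346875

216572824823346875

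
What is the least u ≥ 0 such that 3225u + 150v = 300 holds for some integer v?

0

Reduce mod 150: 3225u ≡ 300 (mod 150). With g = gcd(3225, 150) = 75 dividing 300, divide through: 43u ≡ 4 (mod 2).
Since gcd(43, 2) = 1, u ≡ 4·(43)⁻¹ ≡ 0 (mod 2). Smallest non-negative: 0.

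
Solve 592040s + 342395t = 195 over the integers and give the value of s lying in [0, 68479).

gcd(592040, 342395) = 5 (Euclid: 592040 = 1·342395 + 249645; 342395 = 1·249645 + 92750; 249645 = 2·92750 + 64145; 92750 = 1·64145 + 28605; 64145 = 2·28605 + 6935; 28605 = 4·6935 + 865; 6935 = 8·865 + 15; 865 = 57·15 + 10; 15 = 1·10 + 5; 10 = 2·5 + 0), and 5 | 195.
Extended Euclid: 592040·(22958) + 342395·(-39697) = 5. Scale by 39: s₀ = 895362.
General solution s = s₀ + 68479k; reducing mod 68479 gives s = 5135 (and t = -8879).

5135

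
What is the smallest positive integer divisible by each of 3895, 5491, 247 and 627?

3895 = 5 · 19 · 41; 5491 = 17² · 19; 247 = 13 · 19; 627 = 3 · 11 · 19
lcm takes max exponent of each prime: 3 · 5 · 11 · 13 · 17² · 19 · 41 = 482905995

482905995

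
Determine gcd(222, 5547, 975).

3

gcd(222, 5547): 5547 = 24·222 + 219; 222 = 1·219 + 3; 219 = 73·3 + 0 → 3
gcd(3, 975): 975 = 325·3 + 0 → 3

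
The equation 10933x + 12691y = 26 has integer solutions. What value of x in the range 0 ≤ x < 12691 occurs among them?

gcd(10933, 12691) = 1 (Euclid: 12691 = 1·10933 + 1758; 10933 = 6·1758 + 385; 1758 = 4·385 + 218; 385 = 1·218 + 167; 218 = 1·167 + 51; 167 = 3·51 + 14; 51 = 3·14 + 9; 14 = 1·9 + 5; 9 = 1·5 + 4; 5 = 1·4 + 1; 4 = 4·1 + 0), and 1 | 26.
Extended Euclid: 10933·(2736) + 12691·(-2357) = 1. Scale by 26: x₀ = 71136.
General solution x = x₀ + 12691t; reducing mod 12691 gives x = 7681 (and y = -6617).

7681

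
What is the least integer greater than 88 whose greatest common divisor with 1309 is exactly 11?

gcd(x, 1309) = 11 forces 11 | x; write x = 11s. Then gcd(11s, 11·119) = 11·gcd(s, 119), so need gcd(s, 119) = 1.
11s > 88 gives s ≥ 9. The least s ≥ 9 coprime to 119 is 9, so x = 11·9 = 99.

99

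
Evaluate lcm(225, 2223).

55575

gcd first: 2223 = 9·225 + 198; 225 = 1·198 + 27; 198 = 7·27 + 9; 27 = 3·9 + 0 → gcd = 9
lcm = 225·2223/gcd = 500175/9 = 55575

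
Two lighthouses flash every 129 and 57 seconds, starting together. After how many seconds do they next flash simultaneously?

129 = 3 · 43; 57 = 3 · 19
max exponents: 3 · 19 · 43 = 2451

2451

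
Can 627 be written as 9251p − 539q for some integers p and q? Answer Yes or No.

Yes

By Bézout, 9251p − 539q = 627 has integer solutions iff gcd(9251, 539) | 627.
Euclid: 9251 = 17·539 + 88; 539 = 6·88 + 11; 88 = 8·11 + 0. gcd = 11; 627 mod 11 = 0. Yes.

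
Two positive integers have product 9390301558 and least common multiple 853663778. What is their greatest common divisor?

11

From gcd × lcm = uv: gcd = 9390301558 / 853663778 = 11.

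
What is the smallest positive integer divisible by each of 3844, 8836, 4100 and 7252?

lcm(3844, 8836) = 3844·8836/gcd = 33965584/4 = 8491396
lcm(8491396, 4100) = 8491396·4100/gcd = 34814723600/4 = 8703680900
lcm(8703680900, 7252) = 8703680900·7252/gcd = 63119093886800/4 = 15779773471700

15779773471700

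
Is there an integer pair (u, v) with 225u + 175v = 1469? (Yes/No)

No

By Bézout, 225u + 175v = 1469 has integer solutions iff gcd(225, 175) | 1469.
Euclid: 225 = 1·175 + 50; 175 = 3·50 + 25; 50 = 2·25 + 0. gcd = 25; 1469 mod 25 = 19. No.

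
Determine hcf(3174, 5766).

6

3174 = 2 · 3 · 23²
5766 = 2 · 3 · 31²
Common: 2 · 3 = 6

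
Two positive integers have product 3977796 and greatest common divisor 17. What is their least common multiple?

233988

gcd·lcm = product, so lcm = 3977796/17 = 233988.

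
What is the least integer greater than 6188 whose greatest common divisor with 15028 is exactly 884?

7072

Multiples of 884 above 6188: 884·8, 884·9, … . Need the cofactor coprime to 15028/884 = 17.
Checking s = 8, 9, … the first with gcd(s, 17) = 1 is s = 8, giving 7072.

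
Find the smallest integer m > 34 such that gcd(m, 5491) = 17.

51

gcd(m, 5491) = 17 forces 17 | m; write m = 17s. Then gcd(17s, 17·323) = 17·gcd(s, 323), so need gcd(s, 323) = 1.
17s > 34 gives s ≥ 3. The least s ≥ 3 coprime to 323 is 3, so m = 17·3 = 51.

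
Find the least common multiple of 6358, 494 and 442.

6358 = 2 · 11 · 17²; 494 = 2 · 13 · 19; 442 = 2 · 13 · 17
lcm takes max exponent of each prime: 2 · 11 · 13 · 17² · 19 = 1570426

1570426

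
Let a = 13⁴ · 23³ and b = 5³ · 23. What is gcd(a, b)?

23

min exponent per shared prime: 23 = 23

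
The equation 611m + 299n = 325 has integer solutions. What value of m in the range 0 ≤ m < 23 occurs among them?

Euclid: 611 = 2·299 + 13; 299 = 23·13 + 0 → gcd = 13; 325 = 13·25.
Back-substitution yields 611·(1) + 299·(-2) = 13, so one solution is m = 1·25 = 25, n = -2·25 = -50.
Solutions in m differ by 299/13 = 23; the one in [0, 23) is 25 mod 23 = 2.

2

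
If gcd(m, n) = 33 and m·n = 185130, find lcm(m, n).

For any two positive integers, gcd × lcm equals their product. Hence lcm = 185130 / 33 = 5610.

5610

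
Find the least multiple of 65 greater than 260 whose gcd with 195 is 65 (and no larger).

325

195 = 65·3. Any a with gcd(a, 195) = 65 is a multiple of 65, say 65s, with s coprime to 3.
Need s > 260/65, so s ≥ 5. First s ≥ 5 with gcd(s, 3) = 1 is s = 5. Thus a = 65·5 = 325.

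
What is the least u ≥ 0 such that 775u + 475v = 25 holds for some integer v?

Reduce mod 475: 775u ≡ 25 (mod 475). With g = gcd(775, 475) = 25 dividing 25, divide through: 31u ≡ 1 (mod 19).
Since gcd(31, 19) = 1, u ≡ 1·(31)⁻¹ ≡ 8 (mod 19). Smallest non-negative: 8.

8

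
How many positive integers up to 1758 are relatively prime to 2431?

Prime factors of 2431: 11, 13, 17. Count integers ≤ 1758 divisible by none of them.
By inclusion–exclusion: 1758 − ⌊1758/11⌋ − ⌊1758/13⌋ − ⌊1758/17⌋ + ⌊1758/143⌋ + ⌊1758/187⌋ + ⌊1758/221⌋ − ⌊1758/2431⌋ = 1389.

1389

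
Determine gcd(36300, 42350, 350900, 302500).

6050

gcd(36300, 42350): 42350 = 1·36300 + 6050; 36300 = 6·6050 + 0 → 6050
gcd(6050, 350900): 350900 = 58·6050 + 0 → 6050
gcd(6050, 302500): 302500 = 50·6050 + 0 → 6050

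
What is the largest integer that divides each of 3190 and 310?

3190 = 2 · 5 · 11 · 29
310 = 2 · 5 · 31
Common: 2 · 5 = 10

10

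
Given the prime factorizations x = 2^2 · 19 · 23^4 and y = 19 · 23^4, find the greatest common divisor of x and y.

5316979

min exponent per shared prime: 19 · 23^4 = 5316979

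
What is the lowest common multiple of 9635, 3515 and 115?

lcm(9635, 3515) = 9635·3515/gcd = 33867025/5 = 6773405
lcm(6773405, 115) = 6773405·115/gcd = 778941575/5 = 155788315

155788315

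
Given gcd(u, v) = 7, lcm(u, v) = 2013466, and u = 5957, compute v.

2366

u·v = gcd·lcm = 7·2013466 = 14094262, so v = 14094262/5957 = 2366.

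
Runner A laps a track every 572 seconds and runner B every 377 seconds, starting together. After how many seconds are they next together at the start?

16588

gcd first: 572 = 1·377 + 195; 377 = 1·195 + 182; 195 = 1·182 + 13; 182 = 14·13 + 0 → gcd = 13
lcm = 572·377/gcd = 215644/13 = 16588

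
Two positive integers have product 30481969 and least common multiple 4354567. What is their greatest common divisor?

gcd·lcm = product, so gcd = 30481969/4354567 = 7.

7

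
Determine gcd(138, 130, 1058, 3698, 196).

2

gcd(138, 130): 138 = 1·130 + 8; 130 = 16·8 + 2; 8 = 4·2 + 0 → 2
gcd(2, 1058): 1058 = 529·2 + 0 → 2
gcd(2, 3698): 3698 = 1849·2 + 0 → 2
gcd(2, 196): 196 = 98·2 + 0 → 2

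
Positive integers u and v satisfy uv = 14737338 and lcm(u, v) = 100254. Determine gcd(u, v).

147

gcd·lcm = product, so gcd = 14737338/100254 = 147.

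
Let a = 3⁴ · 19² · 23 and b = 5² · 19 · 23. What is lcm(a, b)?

16813575

max exponent per prime: 3⁴ · 5² · 19² · 23 = 16813575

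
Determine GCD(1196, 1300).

1196 = 2² · 13 · 23
1300 = 2² · 5² · 13
Common: 2² · 13 = 52

52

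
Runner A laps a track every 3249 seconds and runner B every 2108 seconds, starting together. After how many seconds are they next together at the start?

gcd first: 3249 = 1·2108 + 1141; 2108 = 1·1141 + 967; 1141 = 1·967 + 174; 967 = 5·174 + 97; 174 = 1·97 + 77; 97 = 1·77 + 20; 77 = 3·20 + 17; 20 = 1·17 + 3; 17 = 5·3 + 2; 3 = 1·2 + 1; 2 = 2·1 + 0 → gcd = 1
lcm = 3249·2108/gcd = 6848892/1 = 6848892

6848892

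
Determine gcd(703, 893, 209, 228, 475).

19

gcd(703, 893): 893 = 1·703 + 190; 703 = 3·190 + 133; 190 = 1·133 + 57; 133 = 2·57 + 19; 57 = 3·19 + 0 → 19
gcd(19, 209): 209 = 11·19 + 0 → 19
gcd(19, 228): 228 = 12·19 + 0 → 19
gcd(19, 475): 475 = 25·19 + 0 → 19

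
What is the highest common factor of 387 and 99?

Euclid: 387 = 3·99 + 90; 99 = 1·90 + 9; 90 = 10·9 + 0. Last nonzero remainder: 9.

9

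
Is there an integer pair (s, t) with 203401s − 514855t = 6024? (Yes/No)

By Bézout, 203401s − 514855t = 6024 has integer solutions iff gcd(203401, 514855) | 6024.
Euclid: 514855 = 2·203401 + 108053; 203401 = 1·108053 + 95348; 108053 = 1·95348 + 12705; 95348 = 7·12705 + 6413; 12705 = 1·6413 + 6292; 6413 = 1·6292 + 121; 6292 = 52·121 + 0. gcd = 121; 6024 mod 121 = 95. No.

No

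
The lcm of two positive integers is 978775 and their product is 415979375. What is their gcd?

gcd·lcm = product, so gcd = 415979375/978775 = 425.

425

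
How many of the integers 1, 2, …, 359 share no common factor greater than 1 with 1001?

258

1001 = 7·11·13. Inclusion–exclusion on these primes:
359 − ⌊359/7⌋ − ⌊359/11⌋ − ⌊359/13⌋ + ⌊359/77⌋ + ⌊359/91⌋ + ⌊359/143⌋ − ⌊359/1001⌋ = 258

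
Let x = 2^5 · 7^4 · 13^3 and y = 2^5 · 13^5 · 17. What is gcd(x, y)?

min exponent per shared prime: 2^5 · 13^3 = 70304

70304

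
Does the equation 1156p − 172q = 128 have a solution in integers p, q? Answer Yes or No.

Yes

gcd(1156, 172): 1156 = 6·172 + 124; 172 = 1·124 + 48; 124 = 2·48 + 28; 48 = 1·28 + 20; 28 = 1·20 + 8; 20 = 2·8 + 4; 8 = 2·4 + 0 → 4
4 divides 128, so a solution exists.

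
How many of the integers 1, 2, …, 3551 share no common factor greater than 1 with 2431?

2805

2431 = 11·13·17. Inclusion–exclusion on these primes:
3551 − ⌊3551/11⌋ − ⌊3551/13⌋ − ⌊3551/17⌋ + ⌊3551/143⌋ + ⌊3551/187⌋ + ⌊3551/221⌋ − ⌊3551/2431⌋ = 2805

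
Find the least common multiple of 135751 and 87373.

135751 = 7 · 11 · 41 · 43; 87373 = 11 · 13² · 47
max exponents: 7 · 11 · 13² · 41 · 43 · 47 = 1078270193

1078270193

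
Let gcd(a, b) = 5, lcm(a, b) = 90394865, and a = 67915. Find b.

Using ab = gcd(a,b)·lcm(a,b) = 5·90394865 = 451974325, we get b = 451974325/67915 = 6655.

6655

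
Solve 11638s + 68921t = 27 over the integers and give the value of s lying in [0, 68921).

gcd(11638, 68921) = 1 (Euclid: 68921 = 5·11638 + 10731; 11638 = 1·10731 + 907; 10731 = 11·907 + 754; 907 = 1·754 + 153; 754 = 4·153 + 142; 153 = 1·142 + 11; 142 = 12·11 + 10; 11 = 1·10 + 1; 10 = 10·1 + 0), and 1 | 27.
Extended Euclid: 11638·(6307) + 68921·(-1065) = 1. Scale by 27: s₀ = 170289.
General solution s = s₀ + 68921k; reducing mod 68921 gives s = 32447 (and t = -5479).

32447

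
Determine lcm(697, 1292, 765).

2383740

lcm(697, 1292) = 697·1292/gcd = 900524/17 = 52972
lcm(52972, 765) = 52972·765/gcd = 40523580/17 = 2383740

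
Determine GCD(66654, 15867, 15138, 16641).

9

gcd(66654, 15867): 66654 = 4·15867 + 3186; 15867 = 4·3186 + 3123; 3186 = 1·3123 + 63; 3123 = 49·63 + 36; 63 = 1·36 + 27; 36 = 1·27 + 9; 27 = 3·9 + 0 → 9
gcd(9, 15138): 15138 = 1682·9 + 0 → 9
gcd(9, 16641): 16641 = 1849·9 + 0 → 9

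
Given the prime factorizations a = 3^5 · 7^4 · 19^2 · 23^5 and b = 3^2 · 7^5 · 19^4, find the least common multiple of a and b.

max exponent per prime: 3^5 · 7^5 · 19^4 · 23^5 = 3425705757380918403

3425705757380918403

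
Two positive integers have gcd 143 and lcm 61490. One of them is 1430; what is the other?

6149

u·v = gcd·lcm = 143·61490 = 8793070, so v = 8793070/1430 = 6149.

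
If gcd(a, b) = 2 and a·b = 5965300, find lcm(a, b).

2982650

Since gcd(a,b)·lcm(a,b) = ab, lcm = 5965300/2 = 2982650.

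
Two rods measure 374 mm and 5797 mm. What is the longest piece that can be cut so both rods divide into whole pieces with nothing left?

374 = 2 · 11 · 17
5797 = 11 · 17 · 31
Common: 11 · 17 = 187

187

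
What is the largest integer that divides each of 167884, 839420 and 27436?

76

gcd(167884, 839420): 839420 = 5·167884 + 0 → 167884
gcd(167884, 27436): 167884 = 6·27436 + 3268; 27436 = 8·3268 + 1292; 3268 = 2·1292 + 684; 1292 = 1·684 + 608; 684 = 1·608 + 76; 608 = 8·76 + 0 → 76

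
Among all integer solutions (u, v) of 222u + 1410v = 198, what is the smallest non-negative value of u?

Reduce mod 1410: 222u ≡ 198 (mod 1410). With g = gcd(222, 1410) = 6 dividing 198, divide through: 37u ≡ 33 (mod 235).
Since gcd(37, 235) = 1, u ≡ 33·(37)⁻¹ ≡ 39 (mod 235). Smallest non-negative: 39.

39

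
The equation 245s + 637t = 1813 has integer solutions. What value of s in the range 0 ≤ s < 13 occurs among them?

10

gcd(245, 637) = 49 (Euclid: 637 = 2·245 + 147; 245 = 1·147 + 98; 147 = 1·98 + 49; 98 = 2·49 + 0), and 49 | 1813.
Extended Euclid: 245·(-5) + 637·(2) = 49. Scale by 37: s₀ = -185.
General solution s = s₀ + 13k; reducing mod 13 gives s = 10 (and t = -1).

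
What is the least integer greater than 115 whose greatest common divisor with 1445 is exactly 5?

Multiples of 5 above 115: 5·24, 5·25, … . Need the cofactor coprime to 1445/5 = 289.
Checking s = 24, 25, … the first with gcd(s, 289) = 1 is s = 24, giving 120.

120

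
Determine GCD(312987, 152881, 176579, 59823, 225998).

gcd(312987, 152881): 312987 = 2·152881 + 7225; 152881 = 21·7225 + 1156; 7225 = 6·1156 + 289; 1156 = 4·289 + 0 → 289
gcd(289, 176579): 176579 = 611·289 + 0 → 289
gcd(289, 59823): 59823 = 207·289 + 0 → 289
gcd(289, 225998): 225998 = 782·289 + 0 → 289

289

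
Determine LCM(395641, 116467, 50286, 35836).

395641 = 17² · 37²; 116467 = 13 · 17² · 31; 50286 = 2 · 3 · 17² · 29; 35836 = 2² · 17² · 31
lcm takes max exponent of each prime: 2² · 3 · 13 · 17² · 29 · 31 · 37² = 55486276404

55486276404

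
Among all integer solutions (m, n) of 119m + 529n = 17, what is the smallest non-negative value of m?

378

Euclid: 529 = 4·119 + 53; 119 = 2·53 + 13; 53 = 4·13 + 1; 13 = 13·1 + 0 → gcd = 1; 17 = 1·17.
Back-substitution yields 119·(-40) + 529·(9) = 1, so one solution is m = -40·17 = -680, n = 9·17 = 153.
Solutions in m differ by 529/1 = 529; the one in [0, 529) is -680 mod 529 = 378.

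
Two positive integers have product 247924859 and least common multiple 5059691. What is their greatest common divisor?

gcd·lcm = product, so gcd = 247924859/5059691 = 49.

49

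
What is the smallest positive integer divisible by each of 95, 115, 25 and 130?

284050

95 = 5 · 19; 115 = 5 · 23; 25 = 5²; 130 = 2 · 5 · 13
lcm takes max exponent of each prime: 2 · 5² · 13 · 19 · 23 = 284050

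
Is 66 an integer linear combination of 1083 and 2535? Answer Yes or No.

gcd(1083, 2535): 2535 = 2·1083 + 369; 1083 = 2·369 + 345; 369 = 1·345 + 24; 345 = 14·24 + 9; 24 = 2·9 + 6; 9 = 1·6 + 3; 6 = 2·3 + 0 → 3
3 divides 66, so a solution exists.

Yes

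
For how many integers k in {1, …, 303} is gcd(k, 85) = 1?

229

Prime factors of 85: 5, 17. Count integers ≤ 303 divisible by none of them.
By inclusion–exclusion: 303 − ⌊303/5⌋ − ⌊303/17⌋ + ⌊303/85⌋ = 229.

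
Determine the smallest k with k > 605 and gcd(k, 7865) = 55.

660

Multiples of 55 above 605: 55·12, 55·13, … . Need the cofactor coprime to 7865/55 = 143.
Checking s = 12, 13, … the first with gcd(s, 143) = 1 is s = 12, giving 660.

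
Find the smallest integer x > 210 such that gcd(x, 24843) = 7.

24843 = 7·3549. Any x with gcd(x, 24843) = 7 is a multiple of 7, say 7s, with s coprime to 3549.
Need s > 210/7, so s ≥ 31. First s ≥ 31 with gcd(s, 3549) = 1 is s = 31. Thus x = 7·31 = 217.

217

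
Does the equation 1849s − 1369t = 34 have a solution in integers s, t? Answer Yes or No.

Yes

gcd(1849, 1369): 1849 = 1·1369 + 480; 1369 = 2·480 + 409; 480 = 1·409 + 71; 409 = 5·71 + 54; 71 = 1·54 + 17; 54 = 3·17 + 3; 17 = 5·3 + 2; 3 = 1·2 + 1; 2 = 2·1 + 0 → 1
1 divides 34, so a solution exists.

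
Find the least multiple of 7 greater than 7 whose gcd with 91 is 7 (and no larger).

14

gcd(m, 91) = 7 forces 7 | m; write m = 7s. Then gcd(7s, 7·13) = 7·gcd(s, 13), so need gcd(s, 13) = 1.
7s > 7 gives s ≥ 2. The least s ≥ 2 coprime to 13 is 2, so m = 7·2 = 14.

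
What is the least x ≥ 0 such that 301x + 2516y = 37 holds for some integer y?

2257

gcd(301, 2516) = 1 (Euclid: 2516 = 8·301 + 108; 301 = 2·108 + 85; 108 = 1·85 + 23; 85 = 3·23 + 16; 23 = 1·16 + 7; 16 = 2·7 + 2; 7 = 3·2 + 1; 2 = 2·1 + 0), and 1 | 37.
Extended Euclid: 301·(-1095) + 2516·(131) = 1. Scale by 37: x₀ = -40515.
General solution x = x₀ + 2516t; reducing mod 2516 gives x = 2257 (and y = -270).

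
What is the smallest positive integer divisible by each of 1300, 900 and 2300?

lcm(1300, 900) = 1300·900/gcd = 1170000/100 = 11700
lcm(11700, 2300) = 11700·2300/gcd = 26910000/100 = 269100

269100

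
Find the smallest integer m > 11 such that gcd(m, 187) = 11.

gcd(m, 187) = 11 forces 11 | m; write m = 11s. Then gcd(11s, 11·17) = 11·gcd(s, 17), so need gcd(s, 17) = 1.
11s > 11 gives s ≥ 2. The least s ≥ 2 coprime to 17 is 2, so m = 11·2 = 22.

22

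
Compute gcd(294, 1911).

147

294 = 2 · 3 · 7²
1911 = 3 · 7² · 13
Common: 3 · 7² = 147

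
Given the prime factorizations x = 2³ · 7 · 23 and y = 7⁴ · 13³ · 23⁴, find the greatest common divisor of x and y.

min exponent per shared prime: 7 · 23 = 161

161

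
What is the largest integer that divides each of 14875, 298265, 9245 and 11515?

5

14875 = 5³ · 7 · 17; 298265 = 5 · 11² · 17 · 29; 9245 = 5 · 43²; 11515 = 5 · 7² · 47
gcd takes min exponent of each prime: 5 = 5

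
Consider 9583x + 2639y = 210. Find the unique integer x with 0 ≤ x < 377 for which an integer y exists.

gcd(9583, 2639) = 7 (Euclid: 9583 = 3·2639 + 1666; 2639 = 1·1666 + 973; 1666 = 1·973 + 693; 973 = 1·693 + 280; 693 = 2·280 + 133; 280 = 2·133 + 14; 133 = 9·14 + 7; 14 = 2·7 + 0), and 7 | 210.
Extended Euclid: 9583·(179) + 2639·(-650) = 7. Scale by 30: x₀ = 5370.
General solution x = x₀ + 377t; reducing mod 377 gives x = 92 (and y = -334).

92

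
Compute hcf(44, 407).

44 = 2² · 11
407 = 11 · 37
Common: 11 = 11

11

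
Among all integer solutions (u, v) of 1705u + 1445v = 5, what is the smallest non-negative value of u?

gcd(1705, 1445) = 5 (Euclid: 1705 = 1·1445 + 260; 1445 = 5·260 + 145; 260 = 1·145 + 115; 145 = 1·115 + 30; 115 = 3·30 + 25; 30 = 1·25 + 5; 25 = 5·5 + 0), and 5 | 5.
Extended Euclid: 1705·(-50) + 1445·(59) = 5. Scale by 1: u₀ = -50.
General solution u = u₀ + 289t; reducing mod 289 gives u = 239 (and v = -282).

239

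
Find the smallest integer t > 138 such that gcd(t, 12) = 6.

150

Multiples of 6 above 138: 6·24, 6·25, … . Need the cofactor coprime to 12/6 = 2.
Checking s = 24, 25, … the first with gcd(s, 2) = 1 is s = 25, giving 150.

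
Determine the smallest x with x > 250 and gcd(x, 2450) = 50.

300

Multiples of 50 above 250: 50·6, 50·7, … . Need the cofactor coprime to 2450/50 = 49.
Checking s = 6, 7, … the first with gcd(s, 49) = 1 is s = 6, giving 300.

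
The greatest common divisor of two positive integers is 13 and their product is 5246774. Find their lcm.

For any two positive integers, gcd × lcm equals their product. Hence lcm = 5246774 / 13 = 403598.

403598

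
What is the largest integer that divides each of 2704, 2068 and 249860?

4

gcd(2704, 2068): 2704 = 1·2068 + 636; 2068 = 3·636 + 160; 636 = 3·160 + 156; 160 = 1·156 + 4; 156 = 39·4 + 0 → 4
gcd(4, 249860): 249860 = 62465·4 + 0 → 4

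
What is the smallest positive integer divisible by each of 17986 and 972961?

17986 = 2 · 17 · 23²; 972961 = 11³ · 17 · 43
max exponents: 2 · 11³ · 17 · 23² · 43 = 1029392738

1029392738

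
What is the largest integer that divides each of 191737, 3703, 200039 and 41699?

191737 = 7³ · 13 · 43; 3703 = 7 · 23²; 200039 = 7 · 17 · 41²; 41699 = 7² · 23 · 37
gcd takes min exponent of each prime: 7 = 7

7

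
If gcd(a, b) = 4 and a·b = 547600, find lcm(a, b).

136900

For any two positive integers, gcd × lcm equals their product. Hence lcm = 547600 / 4 = 136900.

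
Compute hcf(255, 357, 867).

51

255 = 3 · 5 · 17; 357 = 3 · 7 · 17; 867 = 3 · 17²
gcd takes min exponent of each prime: 3 · 17 = 51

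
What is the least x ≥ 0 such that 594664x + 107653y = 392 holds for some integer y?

42

Reduce mod 107653: 594664x ≡ 392 (mod 107653). With g = gcd(594664, 107653) = 49 dividing 392, divide through: 12136x ≡ 8 (mod 2197).
Since gcd(12136, 2197) = 1, x ≡ 8·(12136)⁻¹ ≡ 42 (mod 2197). Smallest non-negative: 42.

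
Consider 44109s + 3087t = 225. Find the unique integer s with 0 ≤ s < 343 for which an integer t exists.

319

Euclid: 44109 = 14·3087 + 891; 3087 = 3·891 + 414; 891 = 2·414 + 63; 414 = 6·63 + 36; 63 = 1·36 + 27; 36 = 1·27 + 9; 27 = 3·9 + 0 → gcd = 9; 225 = 9·25.
Back-substitution yields 44109·(-97) + 3087·(1386) = 9, so one solution is s = -97·25 = -2425, t = 1386·25 = 34650.
Solutions in s differ by 3087/9 = 343; the one in [0, 343) is -2425 mod 343 = 319.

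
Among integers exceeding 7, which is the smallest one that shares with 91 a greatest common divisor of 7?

14

91 = 7·13. Any k with gcd(k, 91) = 7 is a multiple of 7, say 7s, with s coprime to 13.
Need s > 7/7, so s ≥ 2. First s ≥ 2 with gcd(s, 13) = 1 is s = 2. Thus k = 7·2 = 14.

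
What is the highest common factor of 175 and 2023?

175 = 5² · 7
2023 = 7 · 17²
Common: 7 = 7

7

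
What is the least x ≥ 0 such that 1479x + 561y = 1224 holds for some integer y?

5

Reduce mod 561: 1479x ≡ 1224 (mod 561). With g = gcd(1479, 561) = 51 dividing 1224, divide through: 29x ≡ 24 (mod 11).
Since gcd(29, 11) = 1, x ≡ 24·(29)⁻¹ ≡ 5 (mod 11). Smallest non-negative: 5.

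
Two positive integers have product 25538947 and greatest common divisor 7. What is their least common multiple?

Since gcd(m,n)·lcm(m,n) = mn, lcm = 25538947/7 = 3648421.

3648421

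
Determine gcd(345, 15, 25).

gcd(345, 15): 345 = 23·15 + 0 → 15
gcd(15, 25): 25 = 1·15 + 10; 15 = 1·10 + 5; 10 = 2·5 + 0 → 5

5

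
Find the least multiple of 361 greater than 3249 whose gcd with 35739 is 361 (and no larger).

35739 = 361·99. Any a with gcd(a, 35739) = 361 is a multiple of 361, say 361s, with s coprime to 99.
Need s > 3249/361, so s ≥ 10. First s ≥ 10 with gcd(s, 99) = 1 is s = 10. Thus a = 361·10 = 3610.

3610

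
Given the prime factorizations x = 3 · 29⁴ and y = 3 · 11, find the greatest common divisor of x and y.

min exponent per shared prime: 3 = 3

3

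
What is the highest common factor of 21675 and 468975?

Euclid: 468975 = 21·21675 + 13800; 21675 = 1·13800 + 7875; 13800 = 1·7875 + 5925; 7875 = 1·5925 + 1950; 5925 = 3·1950 + 75; 1950 = 26·75 + 0. Last nonzero remainder: 75.

75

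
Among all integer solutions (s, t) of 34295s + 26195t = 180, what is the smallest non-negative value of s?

Euclid: 34295 = 1·26195 + 8100; 26195 = 3·8100 + 1895; 8100 = 4·1895 + 520; 1895 = 3·520 + 335; 520 = 1·335 + 185; 335 = 1·185 + 150; 185 = 1·150 + 35; 150 = 4·35 + 10; 35 = 3·10 + 5; 10 = 2·5 + 0 → gcd = 5; 180 = 5·36.
Back-substitution yields 34295·(2267) + 26195·(-2968) = 5, so one solution is s = 2267·36 = 81612, t = -2968·36 = -106848.
Solutions in s differ by 26195/5 = 5239; the one in [0, 5239) is 81612 mod 5239 = 3027.

3027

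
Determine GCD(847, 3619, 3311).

77

gcd(847, 3619): 3619 = 4·847 + 231; 847 = 3·231 + 154; 231 = 1·154 + 77; 154 = 2·77 + 0 → 77
gcd(77, 3311): 3311 = 43·77 + 0 → 77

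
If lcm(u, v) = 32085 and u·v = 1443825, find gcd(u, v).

gcd·lcm = product, so gcd = 1443825/32085 = 45.

45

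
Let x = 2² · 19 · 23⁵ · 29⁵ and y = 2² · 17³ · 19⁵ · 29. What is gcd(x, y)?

2204

min exponent per shared prime: 2² · 19 · 29 = 2204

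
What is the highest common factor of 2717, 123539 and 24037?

gcd(2717, 123539): 123539 = 45·2717 + 1274; 2717 = 2·1274 + 169; 1274 = 7·169 + 91; 169 = 1·91 + 78; 91 = 1·78 + 13; 78 = 6·13 + 0 → 13
gcd(13, 24037): 24037 = 1849·13 + 0 → 13

13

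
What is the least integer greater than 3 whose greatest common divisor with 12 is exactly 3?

9

12 = 3·4. Any m with gcd(m, 12) = 3 is a multiple of 3, say 3s, with s coprime to 4.
Need s > 3/3, so s ≥ 2. First s ≥ 2 with gcd(s, 4) = 1 is s = 3. Thus m = 3·3 = 9.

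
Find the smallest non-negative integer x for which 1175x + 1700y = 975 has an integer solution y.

37

Reduce mod 1700: 1175x ≡ 975 (mod 1700). With g = gcd(1175, 1700) = 25 dividing 975, divide through: 47x ≡ 39 (mod 68).
Since gcd(47, 68) = 1, x ≡ 39·(47)⁻¹ ≡ 37 (mod 68). Smallest non-negative: 37.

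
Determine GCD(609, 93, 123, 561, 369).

609 = 3 · 7 · 29; 93 = 3 · 31; 123 = 3 · 41; 561 = 3 · 11 · 17; 369 = 3² · 41
gcd takes min exponent of each prime: 3 = 3

3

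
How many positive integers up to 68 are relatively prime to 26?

31

Prime factors of 26: 2, 13. Count integers ≤ 68 divisible by none of them.
By inclusion–exclusion: 68 − ⌊68/2⌋ − ⌊68/13⌋ + ⌊68/26⌋ = 31.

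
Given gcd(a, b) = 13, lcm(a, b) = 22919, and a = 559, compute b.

Using ab = gcd(a,b)·lcm(a,b) = 13·22919 = 297947, we get b = 297947/559 = 533.

533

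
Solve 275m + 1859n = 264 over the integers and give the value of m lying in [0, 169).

Reduce mod 1859: 275m ≡ 264 (mod 1859). With g = gcd(275, 1859) = 11 dividing 264, divide through: 25m ≡ 24 (mod 169).
Since gcd(25, 169) = 1, m ≡ 24·(25)⁻¹ ≡ 28 (mod 169). Smallest non-negative: 28.

28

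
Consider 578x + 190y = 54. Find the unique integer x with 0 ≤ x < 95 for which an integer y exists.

gcd(578, 190) = 2 (Euclid: 578 = 3·190 + 8; 190 = 23·8 + 6; 8 = 1·6 + 2; 6 = 3·2 + 0), and 2 | 54.
Extended Euclid: 578·(24) + 190·(-73) = 2. Scale by 27: x₀ = 648.
General solution x = x₀ + 95t; reducing mod 95 gives x = 78 (and y = -237).

78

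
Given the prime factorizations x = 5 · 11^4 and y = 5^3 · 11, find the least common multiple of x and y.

max exponent per prime: 5^3 · 11^4 = 1830125

1830125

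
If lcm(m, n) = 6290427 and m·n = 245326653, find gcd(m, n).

gcd·lcm = product, so gcd = 245326653/6290427 = 39.

39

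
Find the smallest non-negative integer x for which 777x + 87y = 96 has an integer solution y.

Euclid: 777 = 8·87 + 81; 87 = 1·81 + 6; 81 = 13·6 + 3; 6 = 2·3 + 0 → gcd = 3; 96 = 3·32.
Back-substitution yields 777·(14) + 87·(-125) = 3, so one solution is x = 14·32 = 448, y = -125·32 = -4000.
Solutions in x differ by 87/3 = 29; the one in [0, 29) is 448 mod 29 = 13.

13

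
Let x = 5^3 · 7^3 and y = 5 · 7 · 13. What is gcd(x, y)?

min exponent per shared prime: 5 · 7 = 35

35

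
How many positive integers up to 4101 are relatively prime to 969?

Prime factors of 969: 3, 17, 19. Count integers ≤ 4101 divisible by none of them.
By inclusion–exclusion: 4101 − ⌊4101/3⌋ − ⌊4101/17⌋ − ⌊4101/19⌋ + ⌊4101/51⌋ + ⌊4101/57⌋ + ⌊4101/323⌋ − ⌊4101/969⌋ = 2437.

2437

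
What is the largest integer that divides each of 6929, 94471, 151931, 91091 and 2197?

gcd(6929, 94471): 94471 = 13·6929 + 4394; 6929 = 1·4394 + 2535; 4394 = 1·2535 + 1859; 2535 = 1·1859 + 676; 1859 = 2·676 + 507; 676 = 1·507 + 169; 507 = 3·169 + 0 → 169
gcd(169, 151931): 151931 = 899·169 + 0 → 169
gcd(169, 91091): 91091 = 539·169 + 0 → 169
gcd(169, 2197): 2197 = 13·169 + 0 → 169

169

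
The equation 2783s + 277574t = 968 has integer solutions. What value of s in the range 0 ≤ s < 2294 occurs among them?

898

Reduce mod 277574: 2783s ≡ 968 (mod 277574). With g = gcd(2783, 277574) = 121 dividing 968, divide through: 23s ≡ 8 (mod 2294).
Since gcd(23, 2294) = 1, s ≡ 8·(23)⁻¹ ≡ 898 (mod 2294). Smallest non-negative: 898.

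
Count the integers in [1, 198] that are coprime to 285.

101

285 = 3·5·19. Inclusion–exclusion on these primes:
198 − ⌊198/3⌋ − ⌊198/5⌋ − ⌊198/19⌋ + ⌊198/15⌋ + ⌊198/57⌋ + ⌊198/95⌋ − ⌊198/285⌋ = 101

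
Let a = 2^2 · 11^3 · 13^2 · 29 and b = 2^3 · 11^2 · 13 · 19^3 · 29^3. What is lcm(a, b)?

301029837134312

max exponent per prime: 2^3 · 11^3 · 13^2 · 19^3 · 29^3 = 301029837134312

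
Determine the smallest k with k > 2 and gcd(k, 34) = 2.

4

34 = 2·17. Any k with gcd(k, 34) = 2 is a multiple of 2, say 2s, with s coprime to 17.
Need s > 2/2, so s ≥ 2. First s ≥ 2 with gcd(s, 17) = 1 is s = 2. Thus k = 2·2 = 4.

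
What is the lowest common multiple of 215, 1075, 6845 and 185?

lcm(215, 1075) = 215·1075/gcd = 231125/215 = 1075
lcm(1075, 6845) = 1075·6845/gcd = 7358375/5 = 1471675
lcm(1471675, 185) = 1471675·185/gcd = 272259875/185 = 1471675

1471675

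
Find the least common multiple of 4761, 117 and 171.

1175967

4761 = 3² · 23²; 117 = 3² · 13; 171 = 3² · 19
lcm takes max exponent of each prime: 3² · 13 · 19 · 23² = 1175967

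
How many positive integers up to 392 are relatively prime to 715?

Prime factors of 715: 5, 11, 13. Count integers ≤ 392 divisible by none of them.
By inclusion–exclusion: 392 − ⌊392/5⌋ − ⌊392/11⌋ − ⌊392/13⌋ + ⌊392/55⌋ + ⌊392/65⌋ + ⌊392/143⌋ − ⌊392/715⌋ = 264.

264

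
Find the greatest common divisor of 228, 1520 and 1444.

76

gcd(228, 1520): 1520 = 6·228 + 152; 228 = 1·152 + 76; 152 = 2·76 + 0 → 76
gcd(76, 1444): 1444 = 19·76 + 0 → 76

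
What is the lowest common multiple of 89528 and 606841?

89528 = 2³ · 19² · 31; 606841 = 19² · 41²
max exponents: 2³ · 19² · 31 · 41² = 150496568

150496568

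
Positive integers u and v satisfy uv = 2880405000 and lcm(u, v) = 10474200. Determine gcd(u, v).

From gcd × lcm = uv: gcd = 2880405000 / 10474200 = 275.

275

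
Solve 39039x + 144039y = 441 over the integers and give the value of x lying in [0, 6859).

Euclid: 144039 = 3·39039 + 26922; 39039 = 1·26922 + 12117; 26922 = 2·12117 + 2688; 12117 = 4·2688 + 1365; 2688 = 1·1365 + 1323; 1365 = 1·1323 + 42; 1323 = 31·42 + 21; 42 = 2·21 + 0 → gcd = 21; 441 = 21·21.
Back-substitution yields 39039·(-3376) + 144039·(915) = 21, so one solution is x = -3376·21 = -70896, y = 915·21 = 19215.
Solutions in x differ by 144039/21 = 6859; the one in [0, 6859) is -70896 mod 6859 = 4553.

4553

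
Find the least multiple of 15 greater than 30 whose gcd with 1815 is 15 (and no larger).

Multiples of 15 above 30: 15·3, 15·4, … . Need the cofactor coprime to 1815/15 = 121.
Checking s = 3, 4, … the first with gcd(s, 121) = 1 is s = 3, giving 45.

45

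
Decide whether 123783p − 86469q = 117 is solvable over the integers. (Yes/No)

By Bézout, 123783p − 86469q = 117 has integer solutions iff gcd(123783, 86469) | 117.
Euclid: 123783 = 1·86469 + 37314; 86469 = 2·37314 + 11841; 37314 = 3·11841 + 1791; 11841 = 6·1791 + 1095; 1791 = 1·1095 + 696; 1095 = 1·696 + 399; 696 = 1·399 + 297; 399 = 1·297 + 102; 297 = 2·102 + 93; 102 = 1·93 + 9; 93 = 10·9 + 3; 9 = 3·3 + 0. gcd = 3; 117 mod 3 = 0. Yes.

Yes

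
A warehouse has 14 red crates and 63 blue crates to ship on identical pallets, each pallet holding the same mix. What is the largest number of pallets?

7

Euclid: 63 = 4·14 + 7; 14 = 2·7 + 0. Last nonzero remainder: 7.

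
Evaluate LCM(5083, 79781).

1834963

gcd first: 79781 = 15·5083 + 3536; 5083 = 1·3536 + 1547; 3536 = 2·1547 + 442; 1547 = 3·442 + 221; 442 = 2·221 + 0 → gcd = 221
lcm = 5083·79781/gcd = 405526823/221 = 1834963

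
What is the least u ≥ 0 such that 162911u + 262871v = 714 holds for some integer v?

142

Euclid: 262871 = 1·162911 + 99960; 162911 = 1·99960 + 62951; 99960 = 1·62951 + 37009; 62951 = 1·37009 + 25942; 37009 = 1·25942 + 11067; 25942 = 2·11067 + 3808; 11067 = 2·3808 + 3451; 3808 = 1·3451 + 357; 3451 = 9·357 + 238; 357 = 1·238 + 119; 238 = 2·119 + 0 → gcd = 119; 714 = 119·6.
Back-substitution yields 162911·(760) + 262871·(-471) = 119, so one solution is u = 760·6 = 4560, v = -471·6 = -2826.
Solutions in u differ by 262871/119 = 2209; the one in [0, 2209) is 4560 mod 2209 = 142.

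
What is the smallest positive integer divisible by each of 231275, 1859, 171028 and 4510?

147430411700

lcm(231275, 1859) = 231275·1859/gcd = 429940225/11 = 39085475
lcm(39085475, 171028) = 39085475·171028/gcd = 6684710618300/1859 = 3595863700
lcm(3595863700, 4510) = 3595863700·4510/gcd = 16217345287000/110 = 147430411700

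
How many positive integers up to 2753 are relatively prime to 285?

1392

285 = 3·5·19. Inclusion–exclusion on these primes:
2753 − ⌊2753/3⌋ − ⌊2753/5⌋ − ⌊2753/19⌋ + ⌊2753/15⌋ + ⌊2753/57⌋ + ⌊2753/95⌋ − ⌊2753/285⌋ = 1392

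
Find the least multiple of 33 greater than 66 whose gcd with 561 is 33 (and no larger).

99

gcd(k, 561) = 33 forces 33 | k; write k = 33s. Then gcd(33s, 33·17) = 33·gcd(s, 17), so need gcd(s, 17) = 1.
33s > 66 gives s ≥ 3. The least s ≥ 3 coprime to 17 is 3, so k = 33·3 = 99.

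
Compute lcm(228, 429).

32604

228 = 2² · 3 · 19; 429 = 3 · 11 · 13
max exponents: 2² · 3 · 11 · 13 · 19 = 32604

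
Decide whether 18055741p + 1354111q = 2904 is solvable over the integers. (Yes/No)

By Bézout, 18055741p + 1354111q = 2904 has integer solutions iff gcd(18055741, 1354111) | 2904.
Euclid: 18055741 = 13·1354111 + 452298; 1354111 = 2·452298 + 449515; 452298 = 1·449515 + 2783; 449515 = 161·2783 + 1452; 2783 = 1·1452 + 1331; 1452 = 1·1331 + 121; 1331 = 11·121 + 0. gcd = 121; 2904 mod 121 = 0. Yes.

Yes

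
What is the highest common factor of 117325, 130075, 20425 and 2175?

25

gcd(117325, 130075): 130075 = 1·117325 + 12750; 117325 = 9·12750 + 2575; 12750 = 4·2575 + 2450; 2575 = 1·2450 + 125; 2450 = 19·125 + 75; 125 = 1·75 + 50; 75 = 1·50 + 25; 50 = 2·25 + 0 → 25
gcd(25, 20425): 20425 = 817·25 + 0 → 25
gcd(25, 2175): 2175 = 87·25 + 0 → 25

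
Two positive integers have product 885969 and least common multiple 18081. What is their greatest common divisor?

49

gcd·lcm = product, so gcd = 885969/18081 = 49.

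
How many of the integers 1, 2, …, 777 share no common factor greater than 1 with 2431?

2431 = 11·13·17. Inclusion–exclusion on these primes:
777 − ⌊777/11⌋ − ⌊777/13⌋ − ⌊777/17⌋ + ⌊777/143⌋ + ⌊777/187⌋ + ⌊777/221⌋ − ⌊777/2431⌋ = 615

615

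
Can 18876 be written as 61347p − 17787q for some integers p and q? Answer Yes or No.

gcd(61347, 17787): 61347 = 3·17787 + 7986; 17787 = 2·7986 + 1815; 7986 = 4·1815 + 726; 1815 = 2·726 + 363; 726 = 2·363 + 0 → 363
363 divides 18876, so a solution exists.

Yes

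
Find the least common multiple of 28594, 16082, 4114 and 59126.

28594 = 2 · 17 · 29²; 16082 = 2 · 11 · 17 · 43; 4114 = 2 · 11² · 17; 59126 = 2 · 17 · 37 · 47
lcm takes max exponent of each prime: 2 · 11² · 17 · 29² · 37 · 43 · 47 = 258718998098

258718998098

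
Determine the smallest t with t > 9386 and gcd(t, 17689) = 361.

17689 = 361·49. Any t with gcd(t, 17689) = 361 is a multiple of 361, say 361s, with s coprime to 49.
Need s > 9386/361, so s ≥ 27. First s ≥ 27 with gcd(s, 49) = 1 is s = 27. Thus t = 361·27 = 9747.

9747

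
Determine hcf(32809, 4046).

32809 = 7 · 43 · 109
4046 = 2 · 7 · 17²
Common: 7 = 7

7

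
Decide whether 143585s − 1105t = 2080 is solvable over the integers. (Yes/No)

gcd(143585, 1105): 143585 = 129·1105 + 1040; 1105 = 1·1040 + 65; 1040 = 16·65 + 0 → 65
65 divides 2080, so a solution exists.

Yes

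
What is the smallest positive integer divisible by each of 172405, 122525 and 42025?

5972971225

172405 = 5 · 29² · 41; 122525 = 5² · 13² · 29; 42025 = 5² · 41²
lcm takes max exponent of each prime: 5² · 13² · 29² · 41² = 5972971225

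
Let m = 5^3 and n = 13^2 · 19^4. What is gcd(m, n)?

1

min exponent per shared prime: (none) = 1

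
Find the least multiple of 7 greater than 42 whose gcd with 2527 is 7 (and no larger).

gcd(t, 2527) = 7 forces 7 | t; write t = 7s. Then gcd(7s, 7·361) = 7·gcd(s, 361), so need gcd(s, 361) = 1.
7s > 42 gives s ≥ 7. The least s ≥ 7 coprime to 361 is 7, so t = 7·7 = 49.

49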